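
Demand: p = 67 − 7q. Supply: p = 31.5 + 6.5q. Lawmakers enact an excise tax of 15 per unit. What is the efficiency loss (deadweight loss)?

Competitive equilibrium: 67 − 7q = 31.5 + 6.5q → q* = 2.6296, p* = 48.5926.
With the tax, the buyer price exceeds the seller price by 15: (67 − 7q) − (31.5 + 6.5q) = 15 → q' = 1.5185.
Δq = 2.6296 − 1.5185 = 1.1111; the wedge equals the tax, 15.
The triangle = ½ × 1.1111 × 15 = 8.33.

8.33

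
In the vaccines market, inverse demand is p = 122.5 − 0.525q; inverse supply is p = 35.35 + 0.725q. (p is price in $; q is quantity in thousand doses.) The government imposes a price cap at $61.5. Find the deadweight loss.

Competitive equilibrium: 122.5 − 0.525q = 35.35 + 0.725q → q* = 69.72, p* = 85.897.
At the ceiling p = 61.5, quantity supplied = (61.5 − 35.35)/0.725 = 36.068966.
Willingness to pay at q' = 36.068966: 122.5 − 0.525·36.068966 = 103.563793.
Δq = 69.72 − 36.068966 = 33.651034; wedge = 103.563793 − 61.5 = 42.063793.
DWL = ½ × 33.651034 × 42.063793 = $707.75 thousand.

$707.75 thousand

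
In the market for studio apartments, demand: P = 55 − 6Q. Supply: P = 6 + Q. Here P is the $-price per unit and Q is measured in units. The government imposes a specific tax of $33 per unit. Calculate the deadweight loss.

Competitive equilibrium: 55 − 6Q = 6 + Q → Q* = 7, P* = 13.
With the tax, the buyer price exceeds the seller price by 33: (55 − 6Q) − (6 + Q) = 33 → Q' = 2.2857.
ΔQ = 7 − 2.2857 = 4.7143; the wedge equals the tax, 33.
The triangle = ½ × 4.7143 × 33 = $77.79.

$77.79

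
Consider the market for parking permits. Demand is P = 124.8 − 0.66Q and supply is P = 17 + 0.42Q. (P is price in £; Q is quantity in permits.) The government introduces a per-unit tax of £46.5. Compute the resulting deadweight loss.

Competitive equilibrium: 124.8 − 0.66Q = 17 + 0.42Q → Q* = 99.8148, P* = 58.9222.
With the tax, the buyer price exceeds the seller price by 46.5: (124.8 − 0.66Q) − (17 + 0.42Q) = 46.5 → Q' = 56.7593.
ΔQ = 99.8148 − 56.7593 = 43.0555; the wedge equals the tax, 46.5.
Welfare loss = ½ × 43.0555 × 46.5 = £1001.04.

£1001.04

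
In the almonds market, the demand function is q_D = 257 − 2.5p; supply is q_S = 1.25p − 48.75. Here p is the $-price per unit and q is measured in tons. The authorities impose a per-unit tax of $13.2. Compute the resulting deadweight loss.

$72.60

In inverse form: demand p = 102.8 − 0.4q, supply p = 39 + 0.8q.
Competitive equilibrium: 102.8 − 0.4q = 39 + 0.8q → q* = 53.1667, p* = 81.5333.
With the tax, the buyer price exceeds the seller price by 13.2: (102.8 − 0.4q) − (39 + 0.8q) = 13.2 → q' = 42.1667.
Δq = 53.1667 − 42.1667 = 11; the wedge equals the tax, 13.2.
Deadweight loss = ½ × 11 × 13.2 = $72.60.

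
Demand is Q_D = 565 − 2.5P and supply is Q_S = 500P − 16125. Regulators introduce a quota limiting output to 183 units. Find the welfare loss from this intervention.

17965.42

In inverse form: demand P = 226 − 0.4Q, supply P = 32.25 + 0.002Q.
Competitive equilibrium: 226 − 0.4Q = 32.25 + 0.002Q → Q* = 481.9652, P* = 33.2139.
At Q = 183: demand price = 226 − 0.4·183 = 152.8; supply price = 32.25 + 0.002·183 = 32.616.
ΔQ = 481.9652 − 183 = 298.9652; wedge = 152.8 − 32.616 = 120.184.
Deadweight loss = ½ × 298.9652 × 120.184 = 17965.42.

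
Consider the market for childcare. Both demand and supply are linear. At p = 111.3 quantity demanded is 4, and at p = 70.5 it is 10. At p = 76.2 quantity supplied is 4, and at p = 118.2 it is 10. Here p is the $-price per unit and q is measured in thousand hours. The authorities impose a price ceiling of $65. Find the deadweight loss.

$118.46 thousand

Demand slope = (70.5 − 111.3)/(10 − 4) = −6.8, so p = 138.5 − 6.8q.
Supply slope = (118.2 − 76.2)/(10 − 4) = 7, so p = 48.2 + 7q.
Competitive equilibrium: 138.5 − 6.8q = 48.2 + 7q → q* = 6.5435, p* = 94.0043.
At the ceiling p = 65, quantity supplied = (65 − 48.2)/7 = 2.4.
Willingness to pay at q' = 2.4: 138.5 − 6.8·2.4 = 122.18.
Δq = 6.5435 − 2.4 = 4.1435; wedge = 122.18 − 65 = 57.18.
The triangle = ½ × 4.1435 × 57.18 = $118.46 thousand.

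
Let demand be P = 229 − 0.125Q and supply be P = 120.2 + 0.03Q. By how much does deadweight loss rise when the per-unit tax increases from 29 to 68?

Competitive equilibrium: 229 − 0.125Q = 120.2 + 0.03Q → Q* = 701.9355, P* = 141.2581.
For a per-unit tax t: ΔQ = t/0.155, so DWL = ½·t·(t/0.155) = t²/0.31.
At t = 29: DWL = 2712.903. At t = 68: DWL = 14916.129.
Increase = 14916.129 − 2712.903 = 12203.23.

12203.23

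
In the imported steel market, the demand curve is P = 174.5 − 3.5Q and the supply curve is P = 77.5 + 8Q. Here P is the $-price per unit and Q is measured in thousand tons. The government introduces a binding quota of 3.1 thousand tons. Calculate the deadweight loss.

$163.64 thousand

Competitive equilibrium: 174.5 − 3.5Q = 77.5 + 8Q → Q* = 8.4348, P* = 144.9783.
At Q = 3.1: demand price = 174.5 − 3.5·3.1 = 163.65; supply price = 77.5 + 8·3.1 = 102.3.
ΔQ = 8.4348 − 3.1 = 5.3348; wedge = 163.65 − 102.3 = 61.35.
The triangle = ½ × 5.3348 × 61.35 = $163.64 thousand.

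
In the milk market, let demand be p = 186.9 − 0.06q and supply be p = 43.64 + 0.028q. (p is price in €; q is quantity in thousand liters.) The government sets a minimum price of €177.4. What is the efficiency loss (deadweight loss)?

€95030.61 thousand

Competitive equilibrium: 186.9 − 0.06q = 43.64 + 0.028q → q* = 1627.95455, p* = 89.22273.
At the floor p = 177.4, quantity demanded = (186.9 − 177.4)/0.06 = 158.33333.
Sellers' marginal cost at q' = 158.33333: 43.64 + 0.028·158.33333 = 48.07333.
Δq = 1627.95455 − 158.33333 = 1469.62122; wedge = 177.4 − 48.07333 = 129.32667.
Welfare loss = ½ × 1469.62122 × 129.32667 = €95030.61 thousand.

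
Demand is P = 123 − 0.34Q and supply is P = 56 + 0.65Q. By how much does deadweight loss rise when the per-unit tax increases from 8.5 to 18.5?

136.36

Competitive equilibrium: 123 − 0.34Q = 56 + 0.65Q → Q* = 67.6768, P* = 99.9899.
For a per-unit tax t: ΔQ = t/0.99, so DWL = ½·t·(t/0.99) = t²/1.98.
At t = 8.5: DWL = 36.49. At t = 18.5: DWL = 172.854.
Increase = 172.854 − 36.49 = 136.36.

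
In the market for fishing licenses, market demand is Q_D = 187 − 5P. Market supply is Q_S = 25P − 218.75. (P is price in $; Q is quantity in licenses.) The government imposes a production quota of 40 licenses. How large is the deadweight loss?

$756.05

In inverse form: demand P = 37.4 − 0.2Q, supply P = 8.75 + 0.04Q.
Competitive equilibrium: 37.4 − 0.2Q = 8.75 + 0.04Q → Q* = 119.375, P* = 13.525.
At Q = 40: demand price = 37.4 − 0.2·40 = 29.4; supply price = 8.75 + 0.04·40 = 10.35.
ΔQ = 119.375 − 40 = 79.375; wedge = 29.4 − 10.35 = 19.05.
DWL = ½ × 79.375 × 19.05 = $756.05.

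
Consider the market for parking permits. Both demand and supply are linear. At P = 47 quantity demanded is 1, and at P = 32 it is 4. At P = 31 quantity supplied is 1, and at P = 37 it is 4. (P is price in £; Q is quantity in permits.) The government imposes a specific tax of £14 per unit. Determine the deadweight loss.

£14

Demand slope = (32 − 47)/(4 − 1) = −5, so P = 52 − 5Q.
Supply slope = (37 − 31)/(4 − 1) = 2, so P = 29 + 2Q.
Competitive equilibrium: 52 − 5Q = 29 + 2Q → Q* = 3.2857, P* = 35.5714.
With the tax, the buyer price exceeds the seller price by 14: (52 − 5Q) − (29 + 2Q) = 14 → Q' = 1.2857.
ΔQ = 3.2857 − 1.2857 = 2; the wedge equals the tax, 14.
Welfare loss = ½ × 2 × 14 = £14.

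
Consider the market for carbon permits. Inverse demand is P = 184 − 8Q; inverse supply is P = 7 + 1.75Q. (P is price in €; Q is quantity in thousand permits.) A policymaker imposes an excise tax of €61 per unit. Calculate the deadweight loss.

Competitive equilibrium: 184 − 8Q = 7 + 1.75Q → Q* = 18.1538, P* = 38.7692.
With the tax, the buyer price exceeds the seller price by 61: (184 − 8Q) − (7 + 1.75Q) = 61 → Q' = 11.8974.
ΔQ = 18.1538 − 11.8974 = 6.2564; the wedge equals the tax, 61.
Welfare loss = ½ × 6.2564 × 61 = €190.82 thousand.

€190.82 thousand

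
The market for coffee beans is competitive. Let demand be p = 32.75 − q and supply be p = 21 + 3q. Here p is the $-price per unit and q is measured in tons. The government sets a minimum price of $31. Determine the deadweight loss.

Competitive equilibrium: 32.75 − q = 21 + 3q → q* = 2.9375, p* = 29.8125.
At the floor p = 31, quantity demanded = (32.75 − 31)/1 = 1.75.
Sellers' marginal cost at q' = 1.75: 21 + 3·1.75 = 26.25.
Δq = 2.9375 − 1.75 = 1.1875; wedge = 31 − 26.25 = 4.75.
DWL = ½ × 1.1875 × 4.75 = $2.82.

$2.82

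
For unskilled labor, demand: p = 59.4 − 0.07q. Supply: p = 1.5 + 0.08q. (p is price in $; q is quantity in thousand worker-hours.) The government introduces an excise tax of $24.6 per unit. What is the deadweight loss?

$2017.20 thousand

Competitive equilibrium: 59.4 − 0.07q = 1.5 + 0.08q → q* = 386, p* = 32.38.
With the tax, the buyer price exceeds the seller price by 24.6: (59.4 − 0.07q) − (1.5 + 0.08q) = 24.6 → q' = 222.
Δq = 386 − 222 = 164; the wedge equals the tax, 24.6.
The triangle = ½ × 164 × 24.6 = $2017.20 thousand.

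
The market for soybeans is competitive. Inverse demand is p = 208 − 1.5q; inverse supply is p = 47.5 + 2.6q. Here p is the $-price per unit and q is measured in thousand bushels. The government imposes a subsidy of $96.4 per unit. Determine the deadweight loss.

$1133.29 thousand

Competitive equilibrium: 208 − 1.5q = 47.5 + 2.6q → q* = 39.1463, p* = 149.2805.
The subsidy lowers effective supply by 96.4: p = 2.6q − 48.9.
New quantity: 208 − 1.5q = 2.6q − 48.9 → q' = 62.6585.
Overproduction Δq = 62.6585 − 39.1463 = 23.5122; wedge = subsidy = 96.4.
Welfare loss = ½ × 23.5122 × 96.4 = $1133.29 thousand.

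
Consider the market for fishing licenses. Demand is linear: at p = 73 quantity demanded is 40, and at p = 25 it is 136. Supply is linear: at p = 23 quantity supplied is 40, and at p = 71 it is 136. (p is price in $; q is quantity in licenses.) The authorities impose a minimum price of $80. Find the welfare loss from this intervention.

Demand slope = (25 − 73)/(136 − 40) = −0.5, so p = 93 − 0.5q.
Supply slope = (71 − 23)/(136 − 40) = 0.5, so p = 3 + 0.5q.
Competitive equilibrium: 93 − 0.5q = 3 + 0.5q → q* = 90, p* = 48.
At the floor p = 80, quantity demanded = (93 − 80)/0.5 = 26.
Sellers' marginal cost at q' = 26: 3 + 0.5·26 = 16.
Δq = 90 − 26 = 64; wedge = 80 − 16 = 64.
DWL = ½ × 64 × 64 = $2048.

$2048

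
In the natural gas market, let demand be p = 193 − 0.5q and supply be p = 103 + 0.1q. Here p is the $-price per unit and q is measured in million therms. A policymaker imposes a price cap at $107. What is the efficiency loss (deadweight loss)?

Competitive equilibrium: 193 − 0.5q = 103 + 0.1q → q* = 150, p* = 118.
At the ceiling p = 107, quantity supplied = (107 − 103)/0.1 = 40.
Willingness to pay at q' = 40: 193 − 0.5·40 = 173.
Δq = 150 − 40 = 110; wedge = 173 − 107 = 66.
The triangle = ½ × 110 × 66 = $3630 million.

$3630 million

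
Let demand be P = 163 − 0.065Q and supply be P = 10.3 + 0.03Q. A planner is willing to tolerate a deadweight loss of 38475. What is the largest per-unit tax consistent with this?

85.5

Competitive equilibrium: 163 − 0.065Q = 10.3 + 0.03Q → Q* = 1607.3684, P* = 58.5211.
A tax t gives ΔQ = t/0.095 and wedge t, so DWL = t²/0.19.
t²/0.19 = 38475 → t² = 7310.25 → t = 85.5.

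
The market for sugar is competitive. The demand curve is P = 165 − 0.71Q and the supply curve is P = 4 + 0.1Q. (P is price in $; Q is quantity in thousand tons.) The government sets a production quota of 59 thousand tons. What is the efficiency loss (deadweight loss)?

$7911.42 thousand

Competitive equilibrium: 165 − 0.71Q = 4 + 0.1Q → Q* = 198.7654, P* = 23.8765.
At Q = 59: demand price = 165 − 0.71·59 = 123.11; supply price = 4 + 0.1·59 = 9.9.
ΔQ = 198.7654 − 59 = 139.7654; wedge = 123.11 − 9.9 = 113.21.
Deadweight loss = ½ × 139.7654 × 113.21 = $7911.42 thousand.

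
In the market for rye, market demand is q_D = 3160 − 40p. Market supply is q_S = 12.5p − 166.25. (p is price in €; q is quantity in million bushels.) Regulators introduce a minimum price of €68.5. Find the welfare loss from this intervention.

€2221.71 million

In inverse form: demand p = 79 − 0.025q, supply p = 13.3 + 0.08q.
Competitive equilibrium: 79 − 0.025q = 13.3 + 0.08q → q* = 625.7143, p* = 63.3571.
At the floor p = 68.5, quantity demanded = (79 − 68.5)/0.025 = 420.
Sellers' marginal cost at q' = 420: 13.3 + 0.08·420 = 46.9.
Δq = 625.7143 − 420 = 205.7143; wedge = 68.5 − 46.9 = 21.6.
DWL = ½ × 205.7143 × 21.6 = €2221.71 million.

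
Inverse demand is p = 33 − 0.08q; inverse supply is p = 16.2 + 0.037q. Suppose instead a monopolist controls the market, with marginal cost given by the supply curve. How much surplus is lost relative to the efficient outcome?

198.91

Competitive equilibrium: 33 − 0.08q = 16.2 + 0.037q → q* = 143.5897, p* = 21.5128.
Marginal revenue: MR = 33 − 0.16q. Set MR = MC: 33 − 0.16q = 16.2 + 0.037q → q_m = 85.2792.
Price p_m = 33 − 0.08·85.2792 = 26.1777; MC(q_m) = 16.2 + 0.037·85.2792 = 19.3553.
Competitive q* = 143.5897, so Δq = 58.3105; wedge = 26.1777 − 19.3553 = 6.8224.
Deadweight loss = ½ × 58.3105 × 6.8224 = 198.91.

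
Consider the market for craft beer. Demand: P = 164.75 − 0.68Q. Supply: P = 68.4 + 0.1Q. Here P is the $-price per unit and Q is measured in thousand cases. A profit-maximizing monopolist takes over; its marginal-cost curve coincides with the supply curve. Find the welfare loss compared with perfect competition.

$1290.90 thousand

Competitive equilibrium: 164.75 − 0.68Q = 68.4 + 0.1Q → Q* = 123.52564, P* = 80.75256.
Marginal revenue: MR = 164.75 − 1.36Q. Set MR = MC: 164.75 − 1.36Q = 68.4 + 0.1Q → Q_m = 65.99315.
Price P_m = 164.75 − 0.68·65.99315 = 119.87466; MC(Q_m) = 68.4 + 0.1·65.99315 = 74.99932.
Competitive Q* = 123.52564, so ΔQ = 57.53249; wedge = 119.87466 − 74.99932 = 44.87534.
Welfare loss = ½ × 57.53249 × 44.87534 = $1290.90 thousand.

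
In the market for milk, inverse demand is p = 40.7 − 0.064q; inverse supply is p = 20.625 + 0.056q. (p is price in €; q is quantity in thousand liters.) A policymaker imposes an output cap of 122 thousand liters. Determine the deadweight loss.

€123.08 thousand

Competitive equilibrium: 40.7 − 0.064q = 20.625 + 0.056q → q* = 167.2917, p* = 29.9933.
At q = 122: demand price = 40.7 − 0.064·122 = 32.892; supply price = 20.625 + 0.056·122 = 27.457.
Δq = 167.2917 − 122 = 45.2917; wedge = 32.892 − 27.457 = 5.435.
The triangle = ½ × 45.2917 × 5.435 = €123.08 thousand.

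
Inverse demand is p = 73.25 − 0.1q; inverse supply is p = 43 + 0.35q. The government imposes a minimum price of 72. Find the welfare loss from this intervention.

673.77

Competitive equilibrium: 73.25 − 0.1q = 43 + 0.35q → q* = 67.2222, p* = 66.5278.
At the floor p = 72, quantity demanded = (73.25 − 72)/0.1 = 12.5.
Sellers' marginal cost at q' = 12.5: 43 + 0.35·12.5 = 47.375.
Δq = 67.2222 − 12.5 = 54.7222; wedge = 72 − 47.375 = 24.625.
The triangle = ½ × 54.7222 × 24.625 = 673.77.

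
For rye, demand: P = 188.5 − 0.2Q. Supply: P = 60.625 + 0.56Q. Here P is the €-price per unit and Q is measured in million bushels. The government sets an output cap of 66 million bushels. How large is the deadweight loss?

Competitive equilibrium: 188.5 − 0.2Q = 60.625 + 0.56Q → Q* = 168.2566, P* = 154.8487.
At Q = 66: demand price = 188.5 − 0.2·66 = 175.3; supply price = 60.625 + 0.56·66 = 97.585.
ΔQ = 168.2566 − 66 = 102.2566; wedge = 175.3 − 97.585 = 77.715.
The triangle = ½ × 102.2566 × 77.715 = €3973.44 million.

€3973.44 million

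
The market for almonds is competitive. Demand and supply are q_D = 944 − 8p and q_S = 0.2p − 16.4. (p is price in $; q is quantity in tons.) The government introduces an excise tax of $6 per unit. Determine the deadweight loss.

In inverse form: demand p = 118 − 0.125q, supply p = 82 + 5q.
Competitive equilibrium: 118 − 0.125q = 82 + 5q → q* = 7.0244, p* = 117.122.
With the tax, the buyer price exceeds the seller price by 6: (118 − 0.125q) − (82 + 5q) = 6 → q' = 5.8537.
Δq = 7.0244 − 5.8537 = 1.1707; the wedge equals the tax, 6.
DWL = ½ × 1.1707 × 6 = $3.51.

$3.51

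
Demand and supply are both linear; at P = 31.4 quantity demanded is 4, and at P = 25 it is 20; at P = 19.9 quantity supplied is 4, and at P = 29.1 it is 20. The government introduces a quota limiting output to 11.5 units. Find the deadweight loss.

Demand slope = (25 − 31.4)/(20 − 4) = −0.4, so P = 33 − 0.4Q.
Supply slope = (29.1 − 19.9)/(20 − 4) = 0.575, so P = 17.6 + 0.575Q.
Competitive equilibrium: 33 − 0.4Q = 17.6 + 0.575Q → Q* = 15.7949, P* = 26.6821.
At Q = 11.5: demand price = 33 − 0.4·11.5 = 28.4; supply price = 17.6 + 0.575·11.5 = 24.2125.
ΔQ = 15.7949 − 11.5 = 4.2949; wedge = 28.4 − 24.2125 = 4.1875.
Deadweight loss = ½ × 4.2949 × 4.1875 = 8.99.

8.99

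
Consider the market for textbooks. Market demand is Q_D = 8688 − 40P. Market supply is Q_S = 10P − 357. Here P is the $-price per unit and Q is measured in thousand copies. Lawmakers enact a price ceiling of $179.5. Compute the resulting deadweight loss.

In inverse form: demand P = 217.2 − 0.025Q, supply P = 35.7 + 0.1Q.
Competitive equilibrium: 217.2 − 0.025Q = 35.7 + 0.1Q → Q* = 1452, P* = 180.9.
At the ceiling P = 179.5, quantity supplied = (179.5 − 35.7)/0.1 = 1438.
Willingness to pay at Q' = 1438: 217.2 − 0.025·1438 = 181.25.
ΔQ = 1452 − 1438 = 14; wedge = 181.25 − 179.5 = 1.75.
Welfare loss = ½ × 14 × 1.75 = $12.25 thousand.

$12.25 thousand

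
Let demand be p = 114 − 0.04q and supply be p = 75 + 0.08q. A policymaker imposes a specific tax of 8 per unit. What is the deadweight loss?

Competitive equilibrium: 114 − 0.04q = 75 + 0.08q → q* = 325, p* = 101.
With the tax, the buyer price exceeds the seller price by 8: (114 − 0.04q) − (75 + 0.08q) = 8 → q' = 258.3333.
Δq = 325 − 258.3333 = 66.6667; the wedge equals the tax, 8.
Deadweight loss = ½ × 66.6667 × 8 = 266.67.

266.67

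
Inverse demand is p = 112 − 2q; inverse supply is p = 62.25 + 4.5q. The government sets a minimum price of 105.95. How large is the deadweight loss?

Competitive equilibrium: 112 − 2q = 62.25 + 4.5q → q* = 7.65385, p* = 96.69231.
At the floor p = 105.95, quantity demanded = (112 − 105.95)/2 = 3.025.
Sellers' marginal cost at q' = 3.025: 62.25 + 4.5·3.025 = 75.8625.
Δq = 7.65385 − 3.025 = 4.62885; wedge = 105.95 − 75.8625 = 30.0875.
Welfare loss = ½ × 4.62885 × 30.0875 = 69.64.

69.64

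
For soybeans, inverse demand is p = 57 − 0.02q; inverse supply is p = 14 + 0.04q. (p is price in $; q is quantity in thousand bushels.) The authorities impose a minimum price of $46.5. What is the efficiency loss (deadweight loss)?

Competitive equilibrium: 57 − 0.02q = 14 + 0.04q → q* = 716.6667, p* = 42.6667.
At the floor p = 46.5, quantity demanded = (57 − 46.5)/0.02 = 525.
Sellers' marginal cost at q' = 525: 14 + 0.04·525 = 35.
Δq = 716.6667 − 525 = 191.6667; wedge = 46.5 − 35 = 11.5.
DWL = ½ × 191.6667 × 11.5 = $1102.08 thousand.

$1102.08 thousand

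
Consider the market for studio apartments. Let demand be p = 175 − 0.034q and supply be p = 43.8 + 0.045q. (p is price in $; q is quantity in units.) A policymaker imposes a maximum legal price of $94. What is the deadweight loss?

Competitive equilibrium: 175 − 0.034q = 43.8 + 0.045q → q* = 1660.7595, p* = 118.5342.
At the ceiling p = 94, quantity supplied = (94 − 43.8)/0.045 = 1115.5556.
Willingness to pay at q' = 1115.5556: 175 − 0.034·1115.5556 = 137.0711.
Δq = 1660.7595 − 1115.5556 = 545.2039; wedge = 137.0711 − 94 = 43.0711.
The triangle = ½ × 545.2039 × 43.0711 = $11741.27.

$11741.27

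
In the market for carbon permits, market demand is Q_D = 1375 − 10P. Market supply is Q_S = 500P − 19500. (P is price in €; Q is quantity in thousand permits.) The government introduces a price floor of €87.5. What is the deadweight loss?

In inverse form: demand P = 137.5 − 0.1Q, supply P = 39 + 0.002Q.
Competitive equilibrium: 137.5 − 0.1Q = 39 + 0.002Q → Q* = 965.6863, P* = 40.9314.
At the floor P = 87.5, quantity demanded = (137.5 − 87.5)/0.1 = 500.
Sellers' marginal cost at Q' = 500: 39 + 0.002·500 = 40.
ΔQ = 965.6863 − 500 = 465.6863; wedge = 87.5 − 40 = 47.5.
The triangle = ½ × 465.6863 × 47.5 = €11060.05 thousand.

€11060.05 thousand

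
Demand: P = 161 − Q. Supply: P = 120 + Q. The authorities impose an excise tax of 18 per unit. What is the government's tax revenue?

207

Competitive equilibrium: 161 − Q = 120 + Q → Q* = 20.5, P* = 140.5.
With the tax, the buyer price exceeds the seller price by 18: (161 − Q) − (120 + Q) = 18 → Q' = 11.5.
Tax revenue = 18 × 11.5 = 207.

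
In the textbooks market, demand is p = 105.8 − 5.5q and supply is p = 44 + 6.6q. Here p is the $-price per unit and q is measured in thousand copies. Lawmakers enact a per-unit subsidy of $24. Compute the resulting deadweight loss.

Competitive equilibrium: 105.8 − 5.5q = 44 + 6.6q → q* = 5.1074, p* = 77.7091.
The subsidy lowers effective supply by 24: p = 20 + 6.6q.
New quantity: 105.8 − 5.5q = 20 + 6.6q → q' = 7.0909.
Overproduction Δq = 7.0909 − 5.1074 = 1.9835; wedge = subsidy = 24.
Welfare loss = ½ × 1.9835 × 24 = $23.80 thousand.

$23.80 thousand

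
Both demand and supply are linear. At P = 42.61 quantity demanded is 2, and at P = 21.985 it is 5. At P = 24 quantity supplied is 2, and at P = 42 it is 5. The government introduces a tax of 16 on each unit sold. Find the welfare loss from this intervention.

Demand slope = (21.985 − 42.61)/(5 − 2) = −6.875, so P = 56.36 − 6.875Q.
Supply slope = (42 − 24)/(5 − 2) = 6, so P = 12 + 6Q.
Competitive equilibrium: 56.36 − 6.875Q = 12 + 6Q → Q* = 3.4454, P* = 32.6726.
With the tax, the buyer price exceeds the seller price by 16: (56.36 − 6.875Q) − (12 + 6Q) = 16 → Q' = 2.2027.
ΔQ = 3.4454 − 2.2027 = 1.2427; the wedge equals the tax, 16.
Welfare loss = ½ × 1.2427 × 16 = 9.94.

9.94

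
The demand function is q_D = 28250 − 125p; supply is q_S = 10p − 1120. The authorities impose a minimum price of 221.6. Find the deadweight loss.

13801.67

In inverse form: demand p = 226 − 0.008q, supply p = 112 + 0.1q.
Competitive equilibrium: 226 − 0.008q = 112 + 0.1q → q* = 1055.5556, p* = 217.5556.
At the floor p = 221.6, quantity demanded = (226 − 221.6)/0.008 = 550.
Sellers' marginal cost at q' = 550: 112 + 0.1·550 = 167.
Δq = 1055.5556 − 550 = 505.5556; wedge = 221.6 − 167 = 54.6.
Deadweight loss = ½ × 505.5556 × 54.6 = 13801.67.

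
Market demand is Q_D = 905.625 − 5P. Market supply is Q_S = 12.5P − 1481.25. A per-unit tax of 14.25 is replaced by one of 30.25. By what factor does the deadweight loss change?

4.506

In inverse form: demand P = 181.125 − 0.2Q, supply P = 118.5 + 0.08Q.
Competitive equilibrium: 181.125 − 0.2Q = 118.5 + 0.08Q → Q* = 223.6607, P* = 136.3929.
For a per-unit tax t: ΔQ = t/0.28, so DWL = ½·t·(t/0.28) = t²/0.56.
At t = 14.25: DWL = 362.612. At t = 30.25: DWL = 1634.040.
Ratio = (30.25/14.25)² = 4.506.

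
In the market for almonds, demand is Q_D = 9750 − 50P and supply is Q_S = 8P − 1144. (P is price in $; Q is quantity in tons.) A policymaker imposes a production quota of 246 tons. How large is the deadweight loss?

In inverse form: demand P = 195 − 0.02Q, supply P = 143 + 0.125Q.
Competitive equilibrium: 195 − 0.02Q = 143 + 0.125Q → Q* = 358.6207, P* = 187.8276.
At Q = 246: demand price = 195 − 0.02·246 = 190.08; supply price = 143 + 0.125·246 = 173.75.
ΔQ = 358.6207 − 246 = 112.6207; wedge = 190.08 − 173.75 = 16.33.
Welfare loss = ½ × 112.6207 × 16.33 = $919.55.

$919.55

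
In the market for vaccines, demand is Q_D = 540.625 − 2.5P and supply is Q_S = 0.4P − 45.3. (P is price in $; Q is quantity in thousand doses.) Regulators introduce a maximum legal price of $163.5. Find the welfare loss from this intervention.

In inverse form: demand P = 216.25 − 0.4Q, supply P = 113.25 + 2.5Q.
Competitive equilibrium: 216.25 − 0.4Q = 113.25 + 2.5Q → Q* = 35.5172, P* = 202.0431.
At the ceiling P = 163.5, quantity supplied = (163.5 − 113.25)/2.5 = 20.1.
Willingness to pay at Q' = 20.1: 216.25 − 0.4·20.1 = 208.21.
ΔQ = 35.5172 − 20.1 = 15.4172; wedge = 208.21 − 163.5 = 44.71.
DWL = ½ × 15.4172 × 44.71 = $344.65 thousand.

$344.65 thousand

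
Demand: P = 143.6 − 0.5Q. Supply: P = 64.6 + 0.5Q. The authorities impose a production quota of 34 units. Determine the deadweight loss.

1012.50

Competitive equilibrium: 143.6 − 0.5Q = 64.6 + 0.5Q → Q* = 79, P* = 104.1.
At Q = 34: demand price = 143.6 − 0.5·34 = 126.6; supply price = 64.6 + 0.5·34 = 81.6.
ΔQ = 79 − 34 = 45; wedge = 126.6 − 81.6 = 45.
DWL = ½ × 45 × 45 = 1012.50.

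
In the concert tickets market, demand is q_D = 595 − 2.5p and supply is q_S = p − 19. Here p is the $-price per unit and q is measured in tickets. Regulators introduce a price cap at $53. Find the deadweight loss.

In inverse form: demand p = 238 − 0.4q, supply p = 19 + q.
Competitive equilibrium: 238 − 0.4q = 19 + q → q* = 156.4286, p* = 175.4286.
At the ceiling p = 53, quantity supplied = (53 − 19)/1 = 34.
Willingness to pay at q' = 34: 238 − 0.4·34 = 224.4.
Δq = 156.4286 − 34 = 122.4286; wedge = 224.4 − 53 = 171.4.
DWL = ½ × 122.4286 × 171.4 = $10492.13.

$10492.13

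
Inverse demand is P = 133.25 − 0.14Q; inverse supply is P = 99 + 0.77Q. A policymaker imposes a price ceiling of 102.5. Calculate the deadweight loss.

498.26

Competitive equilibrium: 133.25 − 0.14Q = 99 + 0.77Q → Q* = 37.6374, P* = 127.9808.
At the ceiling P = 102.5, quantity supplied = (102.5 − 99)/0.77 = 4.5455.
Willingness to pay at Q' = 4.5455: 133.25 − 0.14·4.5455 = 132.6136.
ΔQ = 37.6374 − 4.5455 = 33.0919; wedge = 132.6136 − 102.5 = 30.1136.
DWL = ½ × 33.0919 × 30.1136 = 498.26.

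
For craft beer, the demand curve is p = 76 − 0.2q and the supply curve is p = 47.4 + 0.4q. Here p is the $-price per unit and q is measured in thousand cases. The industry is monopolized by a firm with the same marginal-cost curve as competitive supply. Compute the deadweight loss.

Competitive equilibrium: 76 − 0.2q = 47.4 + 0.4q → q* = 47.6667, p* = 66.4667.
Marginal revenue: MR = 76 − 0.4q. Set MR = MC: 76 − 0.4q = 47.4 + 0.4q → q_m = 35.75.
Price p_m = 76 − 0.2·35.75 = 68.85; MC(q_m) = 47.4 + 0.4·35.75 = 61.7.
Competitive q* = 47.6667, so Δq = 11.9167; wedge = 68.85 − 61.7 = 7.15.
Welfare loss = ½ × 11.9167 × 7.15 = $42.60 thousand.

$42.60 thousand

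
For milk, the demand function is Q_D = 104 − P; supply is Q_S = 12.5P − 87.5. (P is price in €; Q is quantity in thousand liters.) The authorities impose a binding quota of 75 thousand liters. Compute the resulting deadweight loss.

In inverse form: demand P = 104 − Q, supply P = 7 + 0.08Q.
Competitive equilibrium: 104 − Q = 7 + 0.08Q → Q* = 89.8148, P* = 14.1852.
At Q = 75: demand price = 104 − 1·75 = 29; supply price = 7 + 0.08·75 = 13.
ΔQ = 89.8148 − 75 = 14.8148; wedge = 29 − 13 = 16.
Welfare loss = ½ × 14.8148 × 16 = €118.52 thousand.

€118.52 thousand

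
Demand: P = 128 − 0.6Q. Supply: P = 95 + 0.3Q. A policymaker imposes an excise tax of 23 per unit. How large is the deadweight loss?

293.89

Competitive equilibrium: 128 − 0.6Q = 95 + 0.3Q → Q* = 36.6667, P* = 106.
With the tax, the buyer price exceeds the seller price by 23: (128 − 0.6Q) − (95 + 0.3Q) = 23 → Q' = 11.1111.
ΔQ = 36.6667 − 11.1111 = 25.5556; the wedge equals the tax, 23.
DWL = ½ × 25.5556 × 23 = 293.89.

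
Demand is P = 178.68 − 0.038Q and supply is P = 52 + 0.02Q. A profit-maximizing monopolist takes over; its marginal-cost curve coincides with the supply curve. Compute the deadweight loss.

21676.18

Competitive equilibrium: 178.68 − 0.038Q = 52 + 0.02Q → Q* = 2184.13793, P* = 95.68276.
Marginal revenue: MR = 178.68 − 0.076Q. Set MR = MC: 178.68 − 0.076Q = 52 + 0.02Q → Q_m = 1319.58333.
Price P_m = 178.68 − 0.038·1319.58333 = 128.53583; MC(Q_m) = 52 + 0.02·1319.58333 = 78.39167.
Competitive Q* = 2184.13793, so ΔQ = 864.5546; wedge = 128.53583 − 78.39167 = 50.14416.
Welfare loss = ½ × 864.5546 × 50.14416 = 21676.18.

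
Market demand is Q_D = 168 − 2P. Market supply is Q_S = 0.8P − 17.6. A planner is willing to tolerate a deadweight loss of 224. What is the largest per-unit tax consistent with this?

In inverse form: demand P = 84 − 0.5Q, supply P = 22 + 1.25Q.
Competitive equilibrium: 84 − 0.5Q = 22 + 1.25Q → Q* = 35.4286, P* = 66.2857.
A tax t gives ΔQ = t/1.75 and wedge t, so DWL = t²/3.5.
t²/3.5 = 224 → t² = 784 → t = 28.

28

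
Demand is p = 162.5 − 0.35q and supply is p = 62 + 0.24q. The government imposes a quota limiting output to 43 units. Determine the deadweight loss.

Competitive equilibrium: 162.5 − 0.35q = 62 + 0.24q → q* = 170.339, p* = 102.8814.
At q = 43: demand price = 162.5 − 0.35·43 = 147.45; supply price = 62 + 0.24·43 = 72.32.
Δq = 170.339 − 43 = 127.339; wedge = 147.45 − 72.32 = 75.13.
The triangle = ½ × 127.339 × 75.13 = 4783.49.

4783.49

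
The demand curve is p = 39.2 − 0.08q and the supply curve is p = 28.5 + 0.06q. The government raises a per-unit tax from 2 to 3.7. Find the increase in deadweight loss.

Competitive equilibrium: 39.2 − 0.08q = 28.5 + 0.06q → q* = 76.4286, p* = 33.0857.
For a per-unit tax t: Δq = t/0.14, so DWL = ½·t·(t/0.14) = t²/0.28.
At t = 2: DWL = 14.286. At t = 3.7: DWL = 48.893.
Increase = 48.893 − 14.286 = 34.61.

34.61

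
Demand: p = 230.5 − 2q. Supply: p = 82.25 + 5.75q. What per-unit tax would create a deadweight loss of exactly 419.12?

Competitive equilibrium: 230.5 − 2q = 82.25 + 5.75q → q* = 19.129, p* = 192.2419.
A tax t gives Δq = t/7.75 and wedge t, so DWL = t²/15.5.
t²/15.5 = 419.12 → t² = 6496.36 → t = 80.6.

80.6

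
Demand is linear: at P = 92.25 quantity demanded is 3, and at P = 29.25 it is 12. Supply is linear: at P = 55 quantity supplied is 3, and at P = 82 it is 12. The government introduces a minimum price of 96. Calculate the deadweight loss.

90.77

Demand slope = (29.25 − 92.25)/(12 − 3) = −7, so P = 113.25 − 7Q.
Supply slope = (82 − 55)/(12 − 3) = 3, so P = 46 + 3Q.
Competitive equilibrium: 113.25 − 7Q = 46 + 3Q → Q* = 6.725, P* = 66.175.
At the floor P = 96, quantity demanded = (113.25 − 96)/7 = 2.4643.
Sellers' marginal cost at Q' = 2.4643: 46 + 3·2.4643 = 53.3929.
ΔQ = 6.725 − 2.4643 = 4.2607; wedge = 96 − 53.3929 = 42.6071.
DWL = ½ × 4.2607 × 42.6071 = 90.77.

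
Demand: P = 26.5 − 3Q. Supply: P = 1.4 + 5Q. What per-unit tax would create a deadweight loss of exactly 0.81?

3.6

Competitive equilibrium: 26.5 − 3Q = 1.4 + 5Q → Q* = 3.1375, P* = 17.0875.
A tax t gives ΔQ = t/8 and wedge t, so DWL = t²/16.
t²/16 = 0.81 → t² = 12.96 → t = 3.6.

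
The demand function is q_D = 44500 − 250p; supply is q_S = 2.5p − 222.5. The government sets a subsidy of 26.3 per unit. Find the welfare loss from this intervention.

In inverse form: demand p = 178 − 0.004q, supply p = 89 + 0.4q.
Competitive equilibrium: 178 − 0.004q = 89 + 0.4q → q* = 220.297, p* = 177.1188.
The subsidy lowers effective supply by 26.3: p = 62.7 + 0.4q.
New quantity: 178 − 0.004q = 62.7 + 0.4q → q' = 285.396.
Overproduction Δq = 285.396 − 220.297 = 65.099; wedge = subsidy = 26.3.
Deadweight loss = ½ × 65.099 × 26.3 = 856.05.

856.05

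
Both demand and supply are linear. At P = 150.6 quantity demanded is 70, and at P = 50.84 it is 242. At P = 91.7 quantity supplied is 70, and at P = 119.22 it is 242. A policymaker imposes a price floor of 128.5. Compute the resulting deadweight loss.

636.96

Demand slope = (50.84 − 150.6)/(242 − 70) = −0.58, so P = 191.2 − 0.58Q.
Supply slope = (119.22 − 91.7)/(242 − 70) = 0.16, so P = 80.5 + 0.16Q.
Competitive equilibrium: 191.2 − 0.58Q = 80.5 + 0.16Q → Q* = 149.5946, P* = 104.4351.
At the floor P = 128.5, quantity demanded = (191.2 − 128.5)/0.58 = 108.1034.
Sellers' marginal cost at Q' = 108.1034: 80.5 + 0.16·108.1034 = 97.7965.
ΔQ = 149.5946 − 108.1034 = 41.4912; wedge = 128.5 − 97.7965 = 30.7035.
DWL = ½ × 41.4912 × 30.7035 = 636.96.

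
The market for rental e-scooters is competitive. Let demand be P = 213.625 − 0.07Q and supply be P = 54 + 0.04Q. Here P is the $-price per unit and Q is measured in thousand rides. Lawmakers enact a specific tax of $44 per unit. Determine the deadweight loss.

$8800 thousand

Competitive equilibrium: 213.625 − 0.07Q = 54 + 0.04Q → Q* = 1451.1364, P* = 112.0455.
With the tax, the buyer price exceeds the seller price by 44: (213.625 − 0.07Q) − (54 + 0.04Q) = 44 → Q' = 1051.1364.
ΔQ = 1451.1364 − 1051.1364 = 400; the wedge equals the tax, 44.
DWL = ½ × 400 × 44 = $8800 thousand.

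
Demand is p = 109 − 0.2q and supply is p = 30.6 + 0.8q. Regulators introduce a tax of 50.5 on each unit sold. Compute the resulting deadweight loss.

Competitive equilibrium: 109 − 0.2q = 30.6 + 0.8q → q* = 78.4, p* = 93.32.
With the tax, the buyer price exceeds the seller price by 50.5: (109 − 0.2q) − (30.6 + 0.8q) = 50.5 → q' = 27.9.
Δq = 78.4 − 27.9 = 50.5; the wedge equals the tax, 50.5.
Welfare loss = ½ × 50.5 × 50.5 = 1275.125.

1275.125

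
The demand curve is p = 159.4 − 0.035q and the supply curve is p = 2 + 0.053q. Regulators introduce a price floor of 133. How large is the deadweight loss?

Competitive equilibrium: 159.4 − 0.035q = 2 + 0.053q → q* = 1788.63636, p* = 96.79773.
At the floor p = 133, quantity demanded = (159.4 − 133)/0.035 = 754.28571.
Sellers' marginal cost at q' = 754.28571: 2 + 0.053·754.28571 = 41.97714.
Δq = 1788.63636 − 754.28571 = 1034.35065; wedge = 133 − 41.97714 = 91.02286.
Deadweight loss = ½ × 1034.35065 × 91.02286 = 47074.78.

47074.78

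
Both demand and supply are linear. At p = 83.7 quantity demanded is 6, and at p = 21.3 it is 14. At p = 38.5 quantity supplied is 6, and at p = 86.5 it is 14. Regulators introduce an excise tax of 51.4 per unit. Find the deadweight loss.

Demand slope = (21.3 − 83.7)/(14 − 6) = −7.8, so p = 130.5 − 7.8q.
Supply slope = (86.5 − 38.5)/(14 − 6) = 6, so p = 2.5 + 6q.
Competitive equilibrium: 130.5 − 7.8q = 2.5 + 6q → q* = 9.2754, p* = 58.1522.
With the tax, the buyer price exceeds the seller price by 51.4: (130.5 − 7.8q) − (2.5 + 6q) = 51.4 → q' = 5.5507.
Δq = 9.2754 − 5.5507 = 3.7247; the wedge equals the tax, 51.4.
Deadweight loss = ½ × 3.7247 × 51.4 = 95.72.

95.72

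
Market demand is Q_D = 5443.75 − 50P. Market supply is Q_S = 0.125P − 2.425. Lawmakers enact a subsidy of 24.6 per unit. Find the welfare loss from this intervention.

37.73

In inverse form: demand P = 108.875 − 0.02Q, supply P = 19.4 + 8Q.
Competitive equilibrium: 108.875 − 0.02Q = 19.4 + 8Q → Q* = 11.1565, P* = 108.6519.
The subsidy lowers effective supply by 24.6: P = 8Q − 5.2.
New quantity: 108.875 − 0.02Q = 8Q − 5.2 → Q' = 14.2238.
Overproduction ΔQ = 14.2238 − 11.1565 = 3.0673; wedge = subsidy = 24.6.
DWL = ½ × 3.0673 × 24.6 = 37.73.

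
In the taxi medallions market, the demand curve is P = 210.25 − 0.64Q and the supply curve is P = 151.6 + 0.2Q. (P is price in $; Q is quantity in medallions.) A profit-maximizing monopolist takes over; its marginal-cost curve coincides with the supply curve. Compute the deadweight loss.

$382.88

Competitive equilibrium: 210.25 − 0.64Q = 151.6 + 0.2Q → Q* = 69.8214, P* = 165.5643.
Marginal revenue: MR = 210.25 − 1.28Q. Set MR = MC: 210.25 − 1.28Q = 151.6 + 0.2Q → Q_m = 39.6284.
Price P_m = 210.25 − 0.64·39.6284 = 184.8878; MC(Q_m) = 151.6 + 0.2·39.6284 = 159.5257.
Competitive Q* = 69.8214, so ΔQ = 30.193; wedge = 184.8878 − 159.5257 = 25.3621.
Welfare loss = ½ × 30.193 × 25.3621 = $382.88.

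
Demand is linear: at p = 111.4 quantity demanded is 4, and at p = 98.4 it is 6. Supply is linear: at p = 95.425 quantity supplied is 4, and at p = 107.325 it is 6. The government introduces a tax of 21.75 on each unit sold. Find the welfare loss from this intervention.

Demand slope = (98.4 − 111.4)/(6 − 4) = −6.5, so p = 137.4 − 6.5q.
Supply slope = (107.325 − 95.425)/(6 − 4) = 5.95, so p = 71.625 + 5.95q.
Competitive equilibrium: 137.4 − 6.5q = 71.625 + 5.95q → q* = 5.2831, p* = 103.0596.
With the tax, the buyer price exceeds the seller price by 21.75: (137.4 − 6.5q) − (71.625 + 5.95q) = 21.75 → q' = 3.5361.
Δq = 5.2831 − 3.5361 = 1.747; the wedge equals the tax, 21.75.
Deadweight loss = ½ × 1.747 × 21.75 = 19.

19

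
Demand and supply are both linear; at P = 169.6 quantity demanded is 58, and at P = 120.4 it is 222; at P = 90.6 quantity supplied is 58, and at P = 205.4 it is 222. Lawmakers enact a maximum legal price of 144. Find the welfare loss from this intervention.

Demand slope = (120.4 − 169.6)/(222 − 58) = −0.3, so P = 187 − 0.3Q.
Supply slope = (205.4 − 90.6)/(222 − 58) = 0.7, so P = 50 + 0.7Q.
Competitive equilibrium: 187 − 0.3Q = 50 + 0.7Q → Q* = 137, P* = 145.9.
At the ceiling P = 144, quantity supplied = (144 − 50)/0.7 = 134.2857.
Willingness to pay at Q' = 134.2857: 187 − 0.3·134.2857 = 146.7143.
ΔQ = 137 − 134.2857 = 2.7143; wedge = 146.7143 − 144 = 2.7143.
Deadweight loss = ½ × 2.7143 × 2.7143 = 3.68.

3.68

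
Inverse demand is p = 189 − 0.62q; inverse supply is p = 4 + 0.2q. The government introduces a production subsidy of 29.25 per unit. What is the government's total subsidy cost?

Competitive equilibrium: 189 − 0.62q = 4 + 0.2q → q* = 225.6098, p* = 49.122.
The subsidy lowers effective supply by 29.25: p = 0.2q − 25.25.
New quantity: 189 − 0.62q = 0.2q − 25.25 → q' = 261.2805.
Total subsidy cost = 29.25 × 261.2805 = 7642.45.

7642.45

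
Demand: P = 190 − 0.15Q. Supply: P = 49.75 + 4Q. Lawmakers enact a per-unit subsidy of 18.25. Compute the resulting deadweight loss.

40.13

Competitive equilibrium: 190 − 0.15Q = 49.75 + 4Q → Q* = 33.7952, P* = 184.9307.
The subsidy lowers effective supply by 18.25: P = 31.5 + 4Q.
New quantity: 190 − 0.15Q = 31.5 + 4Q → Q' = 38.1928.
Overproduction ΔQ = 38.1928 − 33.7952 = 4.3976; wedge = subsidy = 18.25.
Welfare loss = ½ × 4.3976 × 18.25 = 40.13.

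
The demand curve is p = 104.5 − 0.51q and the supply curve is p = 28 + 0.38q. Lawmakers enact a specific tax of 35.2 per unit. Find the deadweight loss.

Competitive equilibrium: 104.5 − 0.51q = 28 + 0.38q → q* = 85.9551, p* = 60.6629.
With the tax, the buyer price exceeds the seller price by 35.2: (104.5 − 0.51q) − (28 + 0.38q) = 35.2 → q' = 46.4045.
Δq = 85.9551 − 46.4045 = 39.5506; the wedge equals the tax, 35.2.
Welfare loss = ½ × 39.5506 × 35.2 = 696.09.

696.09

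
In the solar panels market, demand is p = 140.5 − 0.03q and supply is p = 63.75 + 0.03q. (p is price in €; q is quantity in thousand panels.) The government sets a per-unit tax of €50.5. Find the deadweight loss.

€21252.08 thousand

Competitive equilibrium: 140.5 − 0.03q = 63.75 + 0.03q → q* = 1279.1667, p* = 102.125.
With the tax, the buyer price exceeds the seller price by 50.5: (140.5 − 0.03q) − (63.75 + 0.03q) = 50.5 → q' = 437.5.
Δq = 1279.1667 − 437.5 = 841.6667; the wedge equals the tax, 50.5.
Welfare loss = ½ × 841.6667 × 50.5 = €21252.08 thousand.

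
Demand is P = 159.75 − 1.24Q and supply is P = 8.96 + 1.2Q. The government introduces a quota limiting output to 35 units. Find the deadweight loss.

Competitive equilibrium: 159.75 − 1.24Q = 8.96 + 1.2Q → Q* = 61.7992, P* = 83.119.
At Q = 35: demand price = 159.75 − 1.24·35 = 116.35; supply price = 8.96 + 1.2·35 = 50.96.
ΔQ = 61.7992 − 35 = 26.7992; wedge = 116.35 − 50.96 = 65.39.
Deadweight loss = ½ × 26.7992 × 65.39 = 876.20.

876.20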